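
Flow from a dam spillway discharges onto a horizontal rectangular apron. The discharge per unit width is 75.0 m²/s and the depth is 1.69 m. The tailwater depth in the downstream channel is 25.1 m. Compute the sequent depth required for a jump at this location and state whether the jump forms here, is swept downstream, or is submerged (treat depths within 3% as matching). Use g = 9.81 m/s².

V₁ = q/y₁ = 75.0/1.69 = 44.4 m/s. Fr₁ = V₁/√(g·y₁) = 44.4/√(9.81×1.69) = 10.9.
Bélanger equation: y₂/y₁ = ½[√(1 + 8Fr₁²) − 1] = ½[√951.3 − 1] = 14.9.
y₂ = 14.9 × 1.69 = 25.2 m.
Tailwater y_tw = 25.1 m: y_tw ≈ y₂, so the jump forms here.

y₂ = 25.2 m; the jump forms here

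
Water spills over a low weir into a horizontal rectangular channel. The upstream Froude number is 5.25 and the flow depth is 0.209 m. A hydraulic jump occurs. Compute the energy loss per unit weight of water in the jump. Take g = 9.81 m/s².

Fr₁ = 5.25 (given).
Sequent-depth ratio: y₂/y₁ = ½[√(1 + 8Fr₁²) − 1] = ½[√221.5 − 1] = 6.94.
y₂ = 6.94 × 0.209 = 1.45 m.
V₁ = Fr₁·√(g·y₁) = 5.25×√(9.81×0.209) = 7.52 m/s; q = V₁·y₁ = 1.57 m²/s. V₂ = q/y₂ = 1.57/1.45 = 1.08 m/s. E₁ = y₁ + V₁²/2g = 3.09 m; E₂ = y₂ + V₂²/2g = 1.51 m. ΔE = E₁ − E₂ = 1.58 m.

ΔE = 1.58 m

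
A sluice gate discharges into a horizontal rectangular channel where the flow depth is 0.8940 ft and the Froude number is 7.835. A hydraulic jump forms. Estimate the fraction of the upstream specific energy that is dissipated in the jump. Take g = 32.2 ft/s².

Fr₁ = 7.835 (given).
Conjugate-depth relation: y₂/y₁ = ½[√(1 + 8Fr₁²) − 1] = ½[√492.10 − 1] = 10.59.
y₂ = 10.59 × 0.8940 = 9.469 ft.
E₁ = y₁(1 + Fr₁²/2) = 0.8940×(1 + 7.835²/2) = 28.33 ft. ΔE = (y₂ − y₁)³/(4y₁y₂) = 18.62 ft. ΔE/E₁ = 18.62/28.33 = 0.657.

ΔE/E₁ = 0.657 (65.7%)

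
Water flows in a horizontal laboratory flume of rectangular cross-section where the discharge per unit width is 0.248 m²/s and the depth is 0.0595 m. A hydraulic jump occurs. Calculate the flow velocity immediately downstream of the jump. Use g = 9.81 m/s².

V₁ = q/y₁ = 0.248/0.0595 = 4.17 m/s. Fr₁ = V₁/√(g·y₁) = 4.17/√(9.81×0.0595) = 5.46.
Bélanger equation: y₂/y₁ = ½[√(1 + 8Fr₁²) − 1] = ½[√239.1 − 1] = 7.23.
y₂ = 7.23 × 0.0595 = 0.430 m.
V₂ = q/y₂ = 0.248/0.430 = 0.576 m/s.

V₂ = 0.576 m/s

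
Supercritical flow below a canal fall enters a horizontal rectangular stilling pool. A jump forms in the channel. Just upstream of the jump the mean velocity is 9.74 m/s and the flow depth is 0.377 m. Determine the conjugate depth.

y₂ = 2.52 m

Fr₁ = V₁/√(g·y₁) = 9.74/√(9.81×0.377) = 5.06.
Sequent-depth ratio: y₂/y₁ = ½[√(1 + 8Fr₁²) − 1] = ½[√206.2 − 1] = 6.68.
y₂ = 6.68 × 0.377 = 2.52 m.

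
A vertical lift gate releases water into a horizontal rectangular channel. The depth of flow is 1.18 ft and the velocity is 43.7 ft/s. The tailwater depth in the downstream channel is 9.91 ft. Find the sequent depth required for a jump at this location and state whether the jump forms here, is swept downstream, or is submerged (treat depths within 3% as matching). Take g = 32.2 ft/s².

Fr₁ = V₁/√(g·y₁) = 43.7/√(32.2×1.18) = 7.09.
By Bélanger, y₂/y₁ = ½[√(1 + 8Fr₁²) − 1] = ½[√403.1 − 1] = 9.54.
y₂ = 9.54 × 1.18 = 11.3 ft.
Tailwater y_tw = 9.91 ft: y_tw < y₂, so the jump is swept downstream.

y₂ = 11.3 ft; the jump is swept downstream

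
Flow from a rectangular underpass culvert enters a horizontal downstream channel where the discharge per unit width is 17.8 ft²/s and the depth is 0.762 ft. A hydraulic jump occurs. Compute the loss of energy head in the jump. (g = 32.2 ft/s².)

ΔE = 4.30 ft

V₁ = q/y₁ = 17.8/0.762 = 23.4 ft/s. Fr₁ = V₁/√(g·y₁) = 23.4/√(32.2×0.762) = 4.72.
Conjugate-depth relation: y₂/y₁ = ½[√(1 + 8Fr₁²) − 1] = ½[√178.9 − 1] = 6.19.
y₂ = 6.19 × 0.762 = 4.72 ft.
Head loss: ΔE = (y₂ − y₁)³/(4y₁y₂) = (4.72 − 0.762)³/(4×0.762×4.72) = 61.8/14.4 = 4.30 ft.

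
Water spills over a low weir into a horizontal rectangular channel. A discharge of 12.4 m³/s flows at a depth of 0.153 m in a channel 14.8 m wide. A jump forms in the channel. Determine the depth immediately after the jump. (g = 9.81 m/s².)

q = Q/b = 12.4/14.8 = 0.838 m²/s; V₁ = q/y₁ = 5.48 m/s. Fr₁ = V₁/√(g·y₁) = 4.47.
Bélanger equation: y₂/y₁ = ½[√(1 + 8Fr₁²) − 1] = ½[√160.8 − 1] = 5.84.
y₂ = 5.84 × 0.153 = 0.894 m.

y₂ = 0.894 m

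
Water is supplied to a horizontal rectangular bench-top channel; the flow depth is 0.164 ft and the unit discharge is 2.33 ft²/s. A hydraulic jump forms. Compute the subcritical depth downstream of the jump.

V₁ = q/y₁ = 2.33/0.164 = 14.2 ft/s. Fr₁ = V₁/√(g·y₁) = 14.2/√(32.2×0.164) = 6.18.
Conjugate-depth relation: y₂/y₁ = ½[√(1 + 8Fr₁²) − 1] = ½[√306.8 − 1] = 8.26.
y₂ = 8.26 × 0.164 = 1.35 ft.

y₂ = 1.35 ft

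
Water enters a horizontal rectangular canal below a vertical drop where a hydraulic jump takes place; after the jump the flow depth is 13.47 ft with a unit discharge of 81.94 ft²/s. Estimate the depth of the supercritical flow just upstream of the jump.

y₁ = 2.001 ft

V₂ = q/y₂ = 81.94/13.47 = 6.083 ft/s; Fr₂ = V₂/√(g·y₂) = 0.2921.
Since the conjugate-depth ratio holds either way, y₁/y₂ = ½[√(1 + 8Fr₂²) − 1] = ½[√1.6825 − 1] = 0.1486.
y₁ = 0.1486 × 13.47 = 2.001 ft.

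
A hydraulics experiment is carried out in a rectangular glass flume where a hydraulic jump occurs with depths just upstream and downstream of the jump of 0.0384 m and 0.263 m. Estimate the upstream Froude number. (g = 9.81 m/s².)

Fr₁ = 5.18

For a rectangular channel the momentum equation gives q² = ½·g·y₁·y₂·(y₁ + y₂) = ½×9.81×0.0384×0.263×0.301 = 0.0149.
q = √0.0149 = 0.122 m²/s.
V₁ = q/y₁ = 3.18 m/s; Fr₁ = V₁/√(g·y₁) = 5.18.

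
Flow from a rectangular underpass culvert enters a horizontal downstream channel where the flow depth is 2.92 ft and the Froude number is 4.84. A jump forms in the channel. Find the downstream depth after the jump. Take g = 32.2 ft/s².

y₂ = 18.6 ft

Fr₁ = 4.84 (given).
Bélanger equation: y₂/y₁ = ½[√(1 + 8Fr₁²) − 1] = ½[√188.4 − 1] = 6.36.
y₂ = 6.36 × 2.92 = 18.6 ft.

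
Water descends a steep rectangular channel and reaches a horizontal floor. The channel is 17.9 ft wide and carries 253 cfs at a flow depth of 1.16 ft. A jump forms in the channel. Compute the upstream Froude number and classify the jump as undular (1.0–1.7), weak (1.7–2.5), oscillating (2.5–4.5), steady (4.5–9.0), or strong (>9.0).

Fr₁ = 1.99; weak jump

q = Q/b = 253/17.9 = 14.1 ft²/s; V₁ = q/y₁ = 12.2 ft/s. Fr₁ = V₁/√(g·y₁) = 1.99.
Fr₁ = 1.99 lies in the weak range.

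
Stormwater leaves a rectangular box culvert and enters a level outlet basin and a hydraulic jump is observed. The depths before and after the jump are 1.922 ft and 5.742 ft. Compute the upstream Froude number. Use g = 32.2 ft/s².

For a rectangular channel the momentum equation gives q² = ½·g·y₁·y₂·(y₁ + y₂) = ½×32.2×1.922×5.742×7.664 = 1362.
q = √1362 = 36.90 ft²/s.
V₁ = q/y₁ = 19.20 ft/s; Fr₁ = V₁/√(g·y₁) = 2.441.

Fr₁ = 2.441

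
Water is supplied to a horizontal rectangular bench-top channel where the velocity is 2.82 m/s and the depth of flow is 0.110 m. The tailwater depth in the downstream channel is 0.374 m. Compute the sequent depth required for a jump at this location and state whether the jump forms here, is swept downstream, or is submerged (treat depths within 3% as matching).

y₂ = 0.371 m; the jump forms here

Fr₁ = V₁/√(g·y₁) = 2.82/√(9.81×0.110) = 2.71.
By Bélanger, y₂/y₁ = ½[√(1 + 8Fr₁²) − 1] = ½[√59.96 − 1] = 3.37.
y₂ = 3.37 × 0.110 = 0.371 m.
Tailwater y_tw = 0.374 m: y_tw ≈ y₂, so the jump forms here.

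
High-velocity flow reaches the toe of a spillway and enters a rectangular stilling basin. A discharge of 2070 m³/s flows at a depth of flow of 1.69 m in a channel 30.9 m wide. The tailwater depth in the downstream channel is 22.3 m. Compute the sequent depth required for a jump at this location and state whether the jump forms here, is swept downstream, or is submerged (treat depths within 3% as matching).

y₂ = 22.4 m; the jump forms here

q = Q/b = 2070/30.9 = 67.0 m²/s; V₁ = q/y₁ = 39.6 m/s. Fr₁ = V₁/√(g·y₁) = 9.74.
By Bélanger, y₂/y₁ = ½[√(1 + 8Fr₁²) − 1] = ½[√759.2 − 1] = 13.3.
y₂ = 13.3 × 1.69 = 22.4 m.
Tailwater y_tw = 22.3 m: y_tw ≈ y₂, so the jump forms here.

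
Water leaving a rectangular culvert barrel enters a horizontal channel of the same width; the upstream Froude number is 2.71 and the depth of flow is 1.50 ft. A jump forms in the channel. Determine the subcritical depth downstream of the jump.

y₂ = 5.05 ft

Fr₁ = 2.71 (given).
Conjugate-depth relation: y₂/y₁ = ½[√(1 + 8Fr₁²) − 1] = ½[√59.75 − 1] = 3.36.
y₂ = 3.36 × 1.50 = 5.05 ft.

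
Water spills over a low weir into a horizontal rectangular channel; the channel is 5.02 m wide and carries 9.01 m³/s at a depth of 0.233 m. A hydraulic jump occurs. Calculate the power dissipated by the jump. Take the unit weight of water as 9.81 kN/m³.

q = Q/b = 9.01/5.02 = 1.79 m²/s; V₁ = q/y₁ = 7.70 m/s. Fr₁ = V₁/√(g·y₁) = 5.10.
Sequent-depth ratio: y₂/y₁ = ½[√(1 + 8Fr₁²) − 1] = ½[√208.7 − 1] = 6.72.
y₂ = 6.72 × 0.233 = 1.57 m.
V₂ = q/y₂ = 1.79/1.57 = 1.15 m/s. E₁ = y₁ + V₁²/2g = 3.26 m; E₂ = y₂ + V₂²/2g = 1.63 m. ΔE = E₁ − E₂ = 1.62 m.
P = γ·Q·ΔE = 9.81 × 9.01 × 1.62 = 144 kW.

P = 144 kW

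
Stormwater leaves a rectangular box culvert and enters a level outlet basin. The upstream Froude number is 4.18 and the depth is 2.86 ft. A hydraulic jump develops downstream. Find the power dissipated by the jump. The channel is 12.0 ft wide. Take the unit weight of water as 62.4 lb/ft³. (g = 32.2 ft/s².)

Fr₁ = 4.18 (given).
By Bélanger, y₂/y₁ = ½[√(1 + 8Fr₁²) − 1] = ½[√140.8 − 1] = 5.43.
y₂ = 5.43 × 2.86 = 15.5 ft.
Head loss: ΔE = (y₂ − y₁)³/(4y₁y₂) = (15.5 − 2.86)³/(4×2.86×15.5) = 2037/178 = 11.5 ft.
V₁ = Fr₁·√(g·y₁) = 4.18×√(32.2×2.86) = 40.1 ft/s; q = V₁·y₁ = 115 ft²/s. Q = q·b = 115 × 12.0 = 1377 cfs. P = γ·Q·ΔE/550 = 62.4 × 1377 × 11.5 / 550 = 1790 hp.

P = 1790 hp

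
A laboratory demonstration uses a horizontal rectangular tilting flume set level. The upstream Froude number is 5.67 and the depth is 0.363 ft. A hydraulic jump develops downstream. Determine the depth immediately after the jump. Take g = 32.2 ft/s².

y₂ = 2.73 ft

Fr₁ = 5.67 (given).
Sequent-depth ratio: y₂/y₁ = ½[√(1 + 8Fr₁²) − 1] = ½[√258.2 − 1] = 7.53.
y₂ = 7.53 × 0.363 = 2.73 ft.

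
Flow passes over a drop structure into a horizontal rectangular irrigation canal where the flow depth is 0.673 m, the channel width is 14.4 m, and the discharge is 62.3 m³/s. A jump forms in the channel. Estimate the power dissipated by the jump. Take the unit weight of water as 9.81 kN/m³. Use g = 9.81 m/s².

q = Q/b = 62.3/14.4 = 4.33 m²/s; V₁ = q/y₁ = 6.43 m/s. Fr₁ = V₁/√(g·y₁) = 2.50.
Sequent-depth ratio: y₂/y₁ = ½[√(1 + 8Fr₁²) − 1] = ½[√51.08 − 1] = 3.07.
y₂ = 3.07 × 0.673 = 2.07 m.
V₂ = q/y₂ = 4.33/2.07 = 2.09 m/s. E₁ = y₁ + V₁²/2g = 2.78 m; E₂ = y₂ + V₂²/2g = 2.29 m. ΔE = E₁ − E₂ = 0.488 m.
P = γ·Q·ΔE = 9.81 × 62.3 × 0.488 = 298 kW.

P = 298 kW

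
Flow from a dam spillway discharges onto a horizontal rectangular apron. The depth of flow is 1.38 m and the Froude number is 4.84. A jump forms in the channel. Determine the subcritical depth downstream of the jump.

Fr₁ = 4.84 (given).
Bélanger equation: y₂/y₁ = ½[√(1 + 8Fr₁²) − 1] = ½[√188.4 − 1] = 6.36.
y₂ = 6.36 × 1.38 = 8.78 m.

y₂ = 8.78 m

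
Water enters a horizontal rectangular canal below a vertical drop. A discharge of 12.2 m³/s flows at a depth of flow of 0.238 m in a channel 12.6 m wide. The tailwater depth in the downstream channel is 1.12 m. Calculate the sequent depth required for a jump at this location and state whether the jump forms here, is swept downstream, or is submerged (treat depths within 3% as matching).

q = Q/b = 12.2/12.6 = 0.968 m²/s; V₁ = q/y₁ = 4.07 m/s. Fr₁ = V₁/√(g·y₁) = 2.66.
Sequent-depth ratio: y₂/y₁ = ½[√(1 + 8Fr₁²) − 1] = ½[√57.71 − 1] = 3.30.
y₂ = 3.30 × 0.238 = 0.785 m.
Tailwater y_tw = 1.12 m: y_tw > y₂, so the jump is submerged.

y₂ = 0.785 m; the jump is submerged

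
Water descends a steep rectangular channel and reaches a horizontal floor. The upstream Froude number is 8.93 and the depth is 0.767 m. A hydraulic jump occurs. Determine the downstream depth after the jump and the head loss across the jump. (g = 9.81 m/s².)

y₂ = 9.31 m; ΔE = 21.8 m

Fr₁ = 8.93 (given).
Sequent-depth ratio: y₂/y₁ = ½[√(1 + 8Fr₁²) − 1] = ½[√639.0 − 1] = 12.1.
y₂ = 12.1 × 0.767 = 9.31 m.
V₁ = Fr₁·√(g·y₁) = 8.93×√(9.81×0.767) = 24.5 m/s; q = V₁·y₁ = 18.8 m²/s. V₂ = q/y₂ = 18.8/9.31 = 2.02 m/s. E₁ = y₁ + V₁²/2g = 31.3 m; E₂ = y₂ + V₂²/2g = 9.52 m. ΔE = E₁ − E₂ = 21.8 m.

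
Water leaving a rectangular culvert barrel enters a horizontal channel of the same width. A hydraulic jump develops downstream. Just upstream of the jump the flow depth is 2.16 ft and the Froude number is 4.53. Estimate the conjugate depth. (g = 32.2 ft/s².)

Fr₁ = 4.53 (given).
Sequent-depth ratio: y₂/y₁ = ½[√(1 + 8Fr₁²) − 1] = ½[√165.2 − 1] = 5.93.
y₂ = 5.93 × 2.16 = 12.8 ft.

y₂ = 12.8 ft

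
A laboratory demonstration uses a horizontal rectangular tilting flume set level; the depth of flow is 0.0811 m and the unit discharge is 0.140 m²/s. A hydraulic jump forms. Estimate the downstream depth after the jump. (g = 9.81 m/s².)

V₁ = q/y₁ = 0.140/0.0811 = 1.73 m/s. Fr₁ = V₁/√(g·y₁) = 1.73/√(9.81×0.0811) = 1.94.
Conjugate-depth relation: y₂/y₁ = ½[√(1 + 8Fr₁²) − 1] = ½[√30.97 − 1] = 2.28.
y₂ = 2.28 × 0.0811 = 0.185 m.

y₂ = 0.185 m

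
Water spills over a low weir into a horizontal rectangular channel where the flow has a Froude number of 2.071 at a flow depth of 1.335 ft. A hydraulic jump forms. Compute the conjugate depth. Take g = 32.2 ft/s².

Fr₁ = 2.071 (given).
By Bélanger, y₂/y₁ = ½[√(1 + 8Fr₁²) − 1] = ½[√35.312 − 1] = 2.471.
y₂ = 2.471 × 1.335 = 3.299 ft.

y₂ = 3.299 ft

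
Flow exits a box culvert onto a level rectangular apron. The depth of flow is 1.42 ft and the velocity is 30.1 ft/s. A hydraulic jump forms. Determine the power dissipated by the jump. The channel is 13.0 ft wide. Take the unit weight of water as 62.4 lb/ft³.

P = 430 hp

Fr₁ = V₁/√(g·y₁) = 30.1/√(32.2×1.42) = 4.45.
Bélanger equation: y₂/y₁ = ½[√(1 + 8Fr₁²) − 1] = ½[√159.5 − 1] = 5.82.
y₂ = 5.82 × 1.42 = 8.26 ft.
Head loss: ΔE = (y₂ − y₁)³/(4y₁y₂) = (8.26 − 1.42)³/(4×1.42×8.26) = 320/46.9 = 6.82 ft.
q = V₁·y₁ = 30.1 × 1.42 = 42.7 ft²/s. Q = q·b = 42.7 × 13.0 = 556 cfs. P = γ·Q·ΔE/550 = 62.4 × 556 × 6.82 / 550 = 430 hp.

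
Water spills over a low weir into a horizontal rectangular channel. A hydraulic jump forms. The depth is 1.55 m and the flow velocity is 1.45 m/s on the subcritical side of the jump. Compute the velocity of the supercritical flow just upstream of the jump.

V₁ = 6.43 m/s

Fr₂ = V₂/√(g·y₂) = 1.45/√(9.81×1.55) = 0.372.
Applying the sequent-depth relation in reverse, y₁/y₂ = ½[√(1 + 8Fr₂²) − 1] = ½[√2.106 − 1] = 0.226.
y₁ = 0.226 × 1.55 = 0.350 m.
V₁ = q/y₁ = 2.25/0.350 = 6.43 m/s.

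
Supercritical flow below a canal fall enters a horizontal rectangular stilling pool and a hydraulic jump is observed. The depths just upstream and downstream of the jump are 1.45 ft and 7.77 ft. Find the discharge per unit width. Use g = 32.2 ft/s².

q = 40.9 ft²/s

For a rectangular channel the momentum equation gives q² = ½·g·y₁·y₂·(y₁ + y₂) = ½×32.2×1.45×7.77×9.22 = 1672.
q = √1672 = 40.9 ft²/s.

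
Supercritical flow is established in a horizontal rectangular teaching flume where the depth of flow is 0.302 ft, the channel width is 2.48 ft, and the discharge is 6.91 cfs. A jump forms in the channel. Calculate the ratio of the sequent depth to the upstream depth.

q = Q/b = 6.91/2.48 = 2.79 ft²/s; V₁ = q/y₁ = 9.23 ft/s. Fr₁ = V₁/√(g·y₁) = 2.96.
Sequent-depth ratio: y₂/y₁ = ½[√(1 + 8Fr₁²) − 1] = ½[√71.03 − 1] = 3.71.

y₂/y₁ = 3.71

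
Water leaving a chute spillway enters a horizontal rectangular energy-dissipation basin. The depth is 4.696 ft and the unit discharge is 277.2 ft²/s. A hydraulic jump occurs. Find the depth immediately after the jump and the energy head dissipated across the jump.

y₂ = 29.62 ft; ΔE = 27.82 ft

V₁ = q/y₁ = 277.2/4.696 = 59.03 ft/s. Fr₁ = V₁/√(g·y₁) = 59.03/√(32.2×4.696) = 4.800.
Conjugate-depth relation: y₂/y₁ = ½[√(1 + 8Fr₁²) − 1] = ½[√185.35 − 1] = 6.307.
y₂ = 6.307 × 4.696 = 29.62 ft.
V₂ = q/y₂ = 277.2/29.62 = 9.359 ft/s. E₁ = y₁ + V₁²/2g = 58.80 ft; E₂ = y₂ + V₂²/2g = 30.98 ft. ΔE = E₁ − E₂ = 27.82 ft.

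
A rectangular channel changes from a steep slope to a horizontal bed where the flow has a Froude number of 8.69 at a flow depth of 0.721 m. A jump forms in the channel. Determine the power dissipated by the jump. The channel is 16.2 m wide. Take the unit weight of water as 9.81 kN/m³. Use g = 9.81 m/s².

P = 50954 kW

Fr₁ = 8.69 (given).
Sequent-depth ratio: y₂/y₁ = ½[√(1 + 8Fr₁²) − 1] = ½[√605.1 − 1] = 11.8.
y₂ = 11.8 × 0.721 = 8.51 m.
V₁ = Fr₁·√(g·y₁) = 8.69×√(9.81×0.721) = 23.1 m/s; q = V₁·y₁ = 16.7 m²/s. V₂ = q/y₂ = 16.7/8.51 = 1.96 m/s. E₁ = y₁ + V₁²/2g = 27.9 m; E₂ = y₂ + V₂²/2g = 8.70 m. ΔE = E₁ − E₂ = 19.2 m.
Q = q·b = 16.7 × 16.2 = 270 m³/s. P = γ·Q·ΔE = 9.81 × 270 × 19.2 = 50954 kW.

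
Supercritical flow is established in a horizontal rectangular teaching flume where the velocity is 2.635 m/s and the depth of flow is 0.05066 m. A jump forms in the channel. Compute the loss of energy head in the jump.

ΔE = 0.1456 m

Fr₁ = V₁/√(g·y₁) = 2.635/√(9.81×0.05066) = 3.738.
Conjugate-depth relation: y₂/y₁ = ½[√(1 + 8Fr₁²) − 1] = ½[√112.77 − 1] = 4.810.
y₂ = 4.810 × 0.05066 = 0.2437 m.
q = V₁·y₁ = 2.635 × 0.05066 = 0.1335 m²/s. V₂ = q/y₂ = 0.1335/0.2437 = 0.5479 m/s. E₁ = y₁ + V₁²/2g = 0.4045 m; E₂ = y₂ + V₂²/2g = 0.2590 m. ΔE = E₁ − E₂ = 0.1456 m.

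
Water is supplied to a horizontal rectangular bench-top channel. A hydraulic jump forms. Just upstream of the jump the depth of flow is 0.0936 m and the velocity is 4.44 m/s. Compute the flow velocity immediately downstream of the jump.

Fr₁ = V₁/√(g·y₁) = 4.44/√(9.81×0.0936) = 4.63.
Sequent-depth ratio: y₂/y₁ = ½[√(1 + 8Fr₁²) − 1] = ½[√172.8 − 1] = 6.07.
y₂ = 6.07 × 0.0936 = 0.568 m.
q = V₁·y₁ = 4.44 × 0.0936 = 0.416 m²/s.
V₂ = q/y₂ = 0.416/0.568 = 0.731 m/s.

V₂ = 0.731 m/s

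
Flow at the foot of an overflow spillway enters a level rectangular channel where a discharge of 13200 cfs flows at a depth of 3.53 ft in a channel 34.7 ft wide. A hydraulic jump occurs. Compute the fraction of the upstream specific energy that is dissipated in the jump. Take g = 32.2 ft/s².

ΔE/E₁ = 0.730 (73.0%)

q = Q/b = 13200/34.7 = 380 ft²/s; V₁ = q/y₁ = 108 ft/s. Fr₁ = V₁/√(g·y₁) = 10.1.
By Bélanger, y₂/y₁ = ½[√(1 + 8Fr₁²) − 1] = ½[√818.3 − 1] = 13.8.
y₂ = 13.8 × 3.53 = 48.7 ft.
E₁ = y₁ + V₁²/2g = 184 ft. ΔE = (y₂ − y₁)³/(4y₁y₂) = 134 ft. ΔE/E₁ = 134/184 = 0.730.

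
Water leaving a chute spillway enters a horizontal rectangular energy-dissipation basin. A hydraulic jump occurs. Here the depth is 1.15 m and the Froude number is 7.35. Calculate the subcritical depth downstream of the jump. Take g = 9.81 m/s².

Fr₁ = 7.35 (given).
Conjugate-depth relation: y₂/y₁ = ½[√(1 + 8Fr₁²) − 1] = ½[√433.2 − 1] = 9.91.
y₂ = 9.91 × 1.15 = 11.4 m.

y₂ = 11.4 m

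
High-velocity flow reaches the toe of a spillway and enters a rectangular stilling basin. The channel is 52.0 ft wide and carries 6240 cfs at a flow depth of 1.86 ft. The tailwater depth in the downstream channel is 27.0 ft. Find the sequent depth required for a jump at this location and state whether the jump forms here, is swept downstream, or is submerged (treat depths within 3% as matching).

y₂ = 21.0 ft; the jump is submerged

q = Q/b = 6240/52.0 = 120 ft²/s; V₁ = q/y₁ = 64.5 ft/s. Fr₁ = V₁/√(g·y₁) = 8.34.
By Bélanger, y₂/y₁ = ½[√(1 + 8Fr₁²) − 1] = ½[√557.0 − 1] = 11.3.
y₂ = 11.3 × 1.86 = 21.0 ft.
Tailwater y_tw = 27.0 ft: y_tw > y₂, so the jump is submerged.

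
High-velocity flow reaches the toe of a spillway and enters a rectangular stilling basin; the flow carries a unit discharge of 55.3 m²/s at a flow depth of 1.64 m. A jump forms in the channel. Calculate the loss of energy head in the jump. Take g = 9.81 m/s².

ΔE = 40.5 m

V₁ = q/y₁ = 55.3/1.64 = 33.7 m/s. Fr₁ = V₁/√(g·y₁) = 33.7/√(9.81×1.64) = 8.41.
By Bélanger, y₂/y₁ = ½[√(1 + 8Fr₁²) − 1] = ½[√566.4 − 1] = 11.4.
y₂ = 11.4 × 1.64 = 18.7 m.
V₂ = q/y₂ = 55.3/18.7 = 2.96 m/s. E₁ = y₁ + V₁²/2g = 59.6 m; E₂ = y₂ + V₂²/2g = 19.1 m. ΔE = E₁ − E₂ = 40.5 m.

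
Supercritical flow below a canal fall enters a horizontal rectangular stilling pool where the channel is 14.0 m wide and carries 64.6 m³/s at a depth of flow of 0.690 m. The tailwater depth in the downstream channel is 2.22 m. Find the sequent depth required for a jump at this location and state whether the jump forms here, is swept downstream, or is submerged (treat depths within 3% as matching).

q = Q/b = 64.6/14.0 = 4.61 m²/s; V₁ = q/y₁ = 6.69 m/s. Fr₁ = V₁/√(g·y₁) = 2.57.
Conjugate-depth relation: y₂/y₁ = ½[√(1 + 8Fr₁²) − 1] = ½[√53.85 − 1] = 3.17.
y₂ = 3.17 × 0.690 = 2.19 m.
Tailwater y_tw = 2.22 m: y_tw ≈ y₂, so the jump forms here.

y₂ = 2.19 m; the jump forms here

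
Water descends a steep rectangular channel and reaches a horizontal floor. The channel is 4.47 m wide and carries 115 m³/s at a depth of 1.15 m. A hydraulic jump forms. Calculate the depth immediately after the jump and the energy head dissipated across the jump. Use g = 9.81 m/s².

q = Q/b = 115/4.47 = 25.7 m²/s; V₁ = q/y₁ = 22.4 m/s. Fr₁ = V₁/√(g·y₁) = 6.66.
Sequent-depth ratio: y₂/y₁ = ½[√(1 + 8Fr₁²) − 1] = ½[√355.9 − 1] = 8.93.
y₂ = 8.93 × 1.15 = 10.3 m.
V₂ = q/y₂ = 25.7/10.3 = 2.50 m/s. E₁ = y₁ + V₁²/2g = 26.7 m; E₂ = y₂ + V₂²/2g = 10.6 m. ΔE = E₁ − E₂ = 16.1 m.

y₂ = 10.3 m; ΔE = 16.1 m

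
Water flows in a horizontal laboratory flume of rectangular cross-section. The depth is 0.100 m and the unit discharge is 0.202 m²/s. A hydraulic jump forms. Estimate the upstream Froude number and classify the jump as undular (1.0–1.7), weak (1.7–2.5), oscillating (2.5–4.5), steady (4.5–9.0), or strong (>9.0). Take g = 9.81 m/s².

Fr₁ = 2.04; weak jump

V₁ = q/y₁ = 0.202/0.100 = 2.02 m/s. Fr₁ = V₁/√(g·y₁) = 2.02/√(9.81×0.100) = 2.04.
Fr₁ = 2.04 lies in the weak range.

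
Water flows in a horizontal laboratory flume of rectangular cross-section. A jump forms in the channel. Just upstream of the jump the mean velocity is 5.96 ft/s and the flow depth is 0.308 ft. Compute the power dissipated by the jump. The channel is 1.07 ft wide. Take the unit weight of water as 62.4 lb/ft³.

Fr₁ = V₁/√(g·y₁) = 5.96/√(32.2×0.308) = 1.89.
By Bélanger, y₂/y₁ = ½[√(1 + 8Fr₁²) − 1] = ½[√29.65 − 1] = 2.22.
y₂ = 2.22 × 0.308 = 0.685 ft.
Head loss: ΔE = (y₂ − y₁)³/(4y₁y₂) = (0.685 − 0.308)³/(4×0.308×0.685) = 0.0534/0.843 = 0.0633 ft.
q = V₁·y₁ = 5.96 × 0.308 = 1.84 ft²/s. Q = q·b = 1.84 × 1.07 = 1.96 cfs. P = γ·Q·ΔE/550 = 62.4 × 1.96 × 0.0633 / 550 = 0.0141 hp.

P = 0.0141 hp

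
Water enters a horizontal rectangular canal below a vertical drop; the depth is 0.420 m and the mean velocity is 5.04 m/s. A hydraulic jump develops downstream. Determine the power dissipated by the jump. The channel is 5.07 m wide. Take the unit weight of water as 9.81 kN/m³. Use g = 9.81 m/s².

Fr₁ = V₁/√(g·y₁) = 5.04/√(9.81×0.420) = 2.48.
From the momentum equation for a rectangular channel, y₂/y₁ = ½[√(1 + 8Fr₁²) − 1] = ½[√50.32 − 1] = 3.05.
y₂ = 3.05 × 0.420 = 1.28 m.
q = V₁·y₁ = 5.04 × 0.420 = 2.12 m²/s. V₂ = q/y₂ = 2.12/1.28 = 1.65 m/s. E₁ = y₁ + V₁²/2g = 1.71 m; E₂ = y₂ + V₂²/2g = 1.42 m. ΔE = E₁ − E₂ = 0.296 m.
Q = q·b = 2.12 × 5.07 = 10.7 m³/s. P = γ·Q·ΔE = 9.81 × 10.7 × 0.296 = 31.1 kW.

P = 31.1 kW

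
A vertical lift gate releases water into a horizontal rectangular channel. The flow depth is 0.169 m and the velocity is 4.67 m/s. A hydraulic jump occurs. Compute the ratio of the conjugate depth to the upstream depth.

Fr₁ = V₁/√(g·y₁) = 4.67/√(9.81×0.169) = 3.63.
Sequent-depth ratio: y₂/y₁ = ½[√(1 + 8Fr₁²) − 1] = ½[√106.2 − 1] = 4.65.

y₂/y₁ = 4.65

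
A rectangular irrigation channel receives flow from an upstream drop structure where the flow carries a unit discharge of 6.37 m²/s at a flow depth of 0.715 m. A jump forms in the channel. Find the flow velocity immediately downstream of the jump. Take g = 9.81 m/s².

V₁ = q/y₁ = 6.37/0.715 = 8.91 m/s. Fr₁ = V₁/√(g·y₁) = 8.91/√(9.81×0.715) = 3.36.
Conjugate-depth relation: y₂/y₁ = ½[√(1 + 8Fr₁²) − 1] = ½[√91.53 − 1] = 4.28.
y₂ = 4.28 × 0.715 = 3.06 m.
V₂ = q/y₂ = 6.37/3.06 = 2.08 m/s.

V₂ = 2.08 m/s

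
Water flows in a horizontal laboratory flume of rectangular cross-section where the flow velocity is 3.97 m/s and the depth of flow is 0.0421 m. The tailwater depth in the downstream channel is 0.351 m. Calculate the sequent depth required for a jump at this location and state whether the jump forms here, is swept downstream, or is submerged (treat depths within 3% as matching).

Fr₁ = V₁/√(g·y₁) = 3.97/√(9.81×0.0421) = 6.18.
By Bélanger, y₂/y₁ = ½[√(1 + 8Fr₁²) − 1] = ½[√306.3 − 1] = 8.25.
y₂ = 8.25 × 0.0421 = 0.347 m.
Tailwater y_tw = 0.351 m: y_tw ≈ y₂, so the jump forms here.

y₂ = 0.347 m; the jump forms here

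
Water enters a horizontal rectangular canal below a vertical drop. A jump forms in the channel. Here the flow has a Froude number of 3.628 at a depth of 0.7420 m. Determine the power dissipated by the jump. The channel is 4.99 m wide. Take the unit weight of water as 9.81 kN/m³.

P = 691.8 kW

Fr₁ = 3.628 (given).
From the momentum equation for a rectangular channel, y₂/y₁ = ½[√(1 + 8Fr₁²) − 1] = ½[√106.30 − 1] = 4.655.
y₂ = 4.655 × 0.7420 = 3.454 m.
V₁ = Fr₁·√(g·y₁) = 3.628×√(9.81×0.7420) = 9.788 m/s; q = V₁·y₁ = 7.263 m²/s. V₂ = q/y₂ = 7.263/3.454 = 2.103 m/s. E₁ = y₁ + V₁²/2g = 5.625 m; E₂ = y₂ + V₂²/2g = 3.679 m. ΔE = E₁ − E₂ = 1.946 m.
Q = q·b = 7.263 × 4.99 = 36.24 m³/s. P = γ·Q·ΔE = 9.81 × 36.24 × 1.946 = 691.8 kW.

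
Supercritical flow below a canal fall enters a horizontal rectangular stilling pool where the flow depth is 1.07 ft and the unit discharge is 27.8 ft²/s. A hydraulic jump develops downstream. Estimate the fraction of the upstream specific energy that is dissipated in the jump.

V₁ = q/y₁ = 27.8/1.07 = 26.0 ft/s. Fr₁ = V₁/√(g·y₁) = 26.0/√(32.2×1.07) = 4.43.
From the momentum equation for a rectangular channel, y₂/y₁ = ½[√(1 + 8Fr₁²) − 1] = ½[√157.7 − 1] = 5.78.
y₂ = 5.78 × 1.07 = 6.18 ft.
E₁ = y₁ + V₁²/2g = 11.6 ft. ΔE = (y₂ − y₁)³/(4y₁y₂) = 5.05 ft. ΔE/E₁ = 5.05/11.6 = 0.437.

ΔE/E₁ = 0.437 (43.7%)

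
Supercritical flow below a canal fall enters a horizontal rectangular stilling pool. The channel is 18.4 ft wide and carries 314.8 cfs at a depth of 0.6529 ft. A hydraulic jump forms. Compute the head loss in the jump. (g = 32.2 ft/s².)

q = Q/b = 314.8/18.4 = 17.11 ft²/s; V₁ = q/y₁ = 26.20 ft/s. Fr₁ = V₁/√(g·y₁) = 5.715.
Sequent-depth ratio: y₂/y₁ = ½[√(1 + 8Fr₁²) − 1] = ½[√262.29 − 1] = 7.598.
y₂ = 7.598 × 0.6529 = 4.961 ft.
V₂ = q/y₂ = 17.11/4.961 = 3.449 ft/s. E₁ = y₁ + V₁²/2g = 11.32 ft; E₂ = y₂ + V₂²/2g = 5.145 ft. ΔE = E₁ − E₂ = 6.170 ft.

ΔE = 6.170 ft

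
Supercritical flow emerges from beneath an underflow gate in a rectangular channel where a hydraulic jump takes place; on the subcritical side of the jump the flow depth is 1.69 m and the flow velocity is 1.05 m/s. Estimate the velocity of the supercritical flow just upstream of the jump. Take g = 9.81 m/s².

Fr₂ = V₂/√(g·y₂) = 1.05/√(9.81×1.69) = 0.258.
Applying the sequent-depth relation in reverse, y₁/y₂ = ½[√(1 + 8Fr₂²) − 1] = ½[√1.532 − 1] = 0.119.
y₁ = 0.119 × 1.69 = 0.201 m.
V₁ = q/y₁ = 1.77/0.201 = 8.83 m/s.

V₁ = 8.83 m/s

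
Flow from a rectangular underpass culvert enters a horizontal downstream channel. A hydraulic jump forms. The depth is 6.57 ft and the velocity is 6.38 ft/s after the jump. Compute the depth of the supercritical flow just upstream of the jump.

Fr₂ = V₂/√(g·y₂) = 6.38/√(32.2×6.57) = 0.439.
From the momentum equation (using Fr₂), y₁/y₂ = ½[√(1 + 8Fr₂²) − 1] = ½[√2.539 − 1] = 0.297.
y₁ = 0.297 × 6.57 = 1.95 ft.

y₁ = 1.95 ft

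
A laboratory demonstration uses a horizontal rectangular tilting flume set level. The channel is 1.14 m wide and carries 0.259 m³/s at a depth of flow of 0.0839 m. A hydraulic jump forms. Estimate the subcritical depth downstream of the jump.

y₂ = 0.315 m

q = Q/b = 0.259/1.14 = 0.227 m²/s; V₁ = q/y₁ = 2.71 m/s. Fr₁ = V₁/√(g·y₁) = 2.98.
From the momentum equation for a rectangular channel, y₂/y₁ = ½[√(1 + 8Fr₁²) − 1] = ½[√72.27 − 1] = 3.75.
y₂ = 3.75 × 0.0839 = 0.315 m.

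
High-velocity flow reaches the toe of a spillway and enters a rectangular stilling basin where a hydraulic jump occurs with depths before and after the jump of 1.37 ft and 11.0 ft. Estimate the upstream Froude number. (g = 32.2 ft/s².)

Fr₁ = 6.02

For a rectangular channel the momentum equation gives q² = ½·g·y₁·y₂·(y₁ + y₂) = ½×32.2×1.37×11.0×12.4 = 3001.
q = √3001 = 54.8 ft²/s.
V₁ = q/y₁ = 40.0 ft/s; Fr₁ = V₁/√(g·y₁) = 6.02.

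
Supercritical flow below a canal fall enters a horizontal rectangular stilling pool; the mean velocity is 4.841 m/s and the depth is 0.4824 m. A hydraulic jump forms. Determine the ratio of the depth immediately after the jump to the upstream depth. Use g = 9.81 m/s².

Fr₁ = V₁/√(g·y₁) = 4.841/√(9.81×0.4824) = 2.225.
By Bélanger, y₂/y₁ = ½[√(1 + 8Fr₁²) − 1] = ½[√40.617 − 1] = 2.687.

y₂/y₁ = 2.687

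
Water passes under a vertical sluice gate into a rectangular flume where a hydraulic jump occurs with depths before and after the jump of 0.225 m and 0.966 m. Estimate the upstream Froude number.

Fr₁ = 3.37

For a rectangular channel the momentum equation gives q² = ½·g·y₁·y₂·(y₁ + y₂) = ½×9.81×0.225×0.966×1.19 = 1.27.
q = √1.27 = 1.13 m²/s.
V₁ = q/y₁ = 5.01 m/s; Fr₁ = V₁/√(g·y₁) = 3.37.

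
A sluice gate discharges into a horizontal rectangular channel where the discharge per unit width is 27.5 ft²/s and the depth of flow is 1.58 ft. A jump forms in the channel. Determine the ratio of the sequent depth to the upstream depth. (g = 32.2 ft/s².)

y₂/y₁ = 2.99

V₁ = q/y₁ = 27.5/1.58 = 17.4 ft/s. Fr₁ = V₁/√(g·y₁) = 17.4/√(32.2×1.58) = 2.44.
From the momentum equation for a rectangular channel, y₂/y₁ = ½[√(1 + 8Fr₁²) − 1] = ½[√48.64 − 1] = 2.99.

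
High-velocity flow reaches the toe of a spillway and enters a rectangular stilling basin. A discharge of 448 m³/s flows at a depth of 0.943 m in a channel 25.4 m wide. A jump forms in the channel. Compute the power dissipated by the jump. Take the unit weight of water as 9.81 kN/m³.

q = Q/b = 448/25.4 = 17.6 m²/s; V₁ = q/y₁ = 18.7 m/s. Fr₁ = V₁/√(g·y₁) = 6.15.
Conjugate-depth relation: y₂/y₁ = ½[√(1 + 8Fr₁²) − 1] = ½[√303.5 − 1] = 8.21.
y₂ = 8.21 × 0.943 = 7.74 m.
V₂ = q/y₂ = 17.6/7.74 = 2.28 m/s. E₁ = y₁ + V₁²/2g = 18.8 m; E₂ = y₂ + V₂²/2g = 8.01 m. ΔE = E₁ − E₂ = 10.8 m.
P = γ·Q·ΔE = 9.81 × 448 × 10.8 = 47316 kW.

P = 47316 kW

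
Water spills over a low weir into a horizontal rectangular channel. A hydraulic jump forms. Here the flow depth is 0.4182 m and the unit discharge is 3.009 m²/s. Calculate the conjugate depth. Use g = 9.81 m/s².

y₂ = 1.902 m

V₁ = q/y₁ = 3.009/0.4182 = 7.195 m/s. Fr₁ = V₁/√(g·y₁) = 7.195/√(9.81×0.4182) = 3.552.
Conjugate-depth relation: y₂/y₁ = ½[√(1 + 8Fr₁²) − 1] = ½[√101.95 − 1] = 4.549.
y₂ = 4.549 × 0.4182 = 1.902 m.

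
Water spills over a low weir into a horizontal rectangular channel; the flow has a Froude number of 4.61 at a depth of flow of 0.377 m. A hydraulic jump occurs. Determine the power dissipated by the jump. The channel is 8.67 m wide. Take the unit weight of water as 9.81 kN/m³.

Fr₁ = 4.61 (given).
By Bélanger, y₂/y₁ = ½[√(1 + 8Fr₁²) − 1] = ½[√171.0 − 1] = 6.04.
y₂ = 6.04 × 0.377 = 2.28 m.
V₁ = Fr₁·√(g·y₁) = 4.61×√(9.81×0.377) = 8.87 m/s; q = V₁·y₁ = 3.34 m²/s. V₂ = q/y₂ = 3.34/2.28 = 1.47 m/s. E₁ = y₁ + V₁²/2g = 4.38 m; E₂ = y₂ + V₂²/2g = 2.39 m. ΔE = E₁ − E₂ = 2.00 m.
Q = q·b = 3.34 × 8.67 = 29.0 m³/s. P = γ·Q·ΔE = 9.81 × 29.0 × 2.00 = 568 kW.

P = 568 kW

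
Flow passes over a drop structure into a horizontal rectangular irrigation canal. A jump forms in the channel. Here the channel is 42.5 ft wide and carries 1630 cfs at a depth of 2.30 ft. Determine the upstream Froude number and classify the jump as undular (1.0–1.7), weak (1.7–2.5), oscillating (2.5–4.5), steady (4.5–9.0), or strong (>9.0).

Fr₁ = 1.94; weak jump

q = Q/b = 1630/42.5 = 38.4 ft²/s; V₁ = q/y₁ = 16.7 ft/s. Fr₁ = V₁/√(g·y₁) = 1.94.
Fr₁ = 1.94 lies in the weak range.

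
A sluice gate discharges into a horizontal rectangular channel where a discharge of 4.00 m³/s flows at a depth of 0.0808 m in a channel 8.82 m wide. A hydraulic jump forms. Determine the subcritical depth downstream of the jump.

y₂ = 0.681 m

q = Q/b = 4.00/8.82 = 0.454 m²/s; V₁ = q/y₁ = 5.61 m/s. Fr₁ = V₁/√(g·y₁) = 6.30.
Bélanger equation: y₂/y₁ = ½[√(1 + 8Fr₁²) − 1] = ½[√319.0 − 1] = 8.43.
y₂ = 8.43 × 0.0808 = 0.681 m.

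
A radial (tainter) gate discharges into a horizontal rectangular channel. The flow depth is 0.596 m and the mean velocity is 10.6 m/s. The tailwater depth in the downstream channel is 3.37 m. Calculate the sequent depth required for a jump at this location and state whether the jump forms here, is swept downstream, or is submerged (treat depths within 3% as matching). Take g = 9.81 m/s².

Fr₁ = V₁/√(g·y₁) = 10.6/√(9.81×0.596) = 4.38.
From the momentum equation for a rectangular channel, y₂/y₁ = ½[√(1 + 8Fr₁²) − 1] = ½[√154.7 − 1] = 5.72.
y₂ = 5.72 × 0.596 = 3.41 m.
Tailwater y_tw = 3.37 m: y_tw ≈ y₂, so the jump forms here.

y₂ = 3.41 m; the jump forms here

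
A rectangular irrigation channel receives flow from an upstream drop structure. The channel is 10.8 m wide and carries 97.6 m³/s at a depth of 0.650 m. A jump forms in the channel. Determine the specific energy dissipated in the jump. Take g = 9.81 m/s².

ΔE = 5.57 m

q = Q/b = 97.6/10.8 = 9.04 m²/s; V₁ = q/y₁ = 13.9 m/s. Fr₁ = V₁/√(g·y₁) = 5.51.
From the momentum equation for a rectangular channel, y₂/y₁ = ½[√(1 + 8Fr₁²) − 1] = ½[√243.5 − 1] = 7.30.
y₂ = 7.30 × 0.650 = 4.75 m.
V₂ = q/y₂ = 9.04/4.75 = 1.90 m/s. E₁ = y₁ + V₁²/2g = 10.5 m; E₂ = y₂ + V₂²/2g = 4.93 m. ΔE = E₁ − E₂ = 5.57 m.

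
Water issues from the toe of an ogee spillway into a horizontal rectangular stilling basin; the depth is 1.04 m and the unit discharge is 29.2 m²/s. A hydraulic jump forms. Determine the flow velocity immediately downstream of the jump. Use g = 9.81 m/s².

V₂ = 2.35 m/s

V₁ = q/y₁ = 29.2/1.04 = 28.1 m/s. Fr₁ = V₁/√(g·y₁) = 28.1/√(9.81×1.04) = 8.79.
Sequent-depth ratio: y₂/y₁ = ½[√(1 + 8Fr₁²) − 1] = ½[√619.1 − 1] = 11.9.
y₂ = 11.9 × 1.04 = 12.4 m.
V₂ = q/y₂ = 29.2/12.4 = 2.35 m/s.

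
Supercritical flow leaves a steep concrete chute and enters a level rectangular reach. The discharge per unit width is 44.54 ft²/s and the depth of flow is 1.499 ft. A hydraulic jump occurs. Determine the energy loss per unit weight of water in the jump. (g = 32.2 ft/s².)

V₁ = q/y₁ = 44.54/1.499 = 29.71 ft/s. Fr₁ = V₁/√(g·y₁) = 29.71/√(32.2×1.499) = 4.277.
From the momentum equation for a rectangular channel, y₂/y₁ = ½[√(1 + 8Fr₁²) − 1] = ½[√147.33 − 1] = 5.569.
y₂ = 5.569 × 1.499 = 8.348 ft.
Head loss: ΔE = (y₂ − y₁)³/(4y₁y₂) = (8.348 − 1.499)³/(4×1.499×8.348) = 321.3/50.05 = 6.418 ft.

ΔE = 6.418 ft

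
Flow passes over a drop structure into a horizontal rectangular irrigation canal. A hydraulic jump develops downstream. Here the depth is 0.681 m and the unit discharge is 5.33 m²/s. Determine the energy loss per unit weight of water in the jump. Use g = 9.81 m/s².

V₁ = q/y₁ = 5.33/0.681 = 7.83 m/s. Fr₁ = V₁/√(g·y₁) = 7.83/√(9.81×0.681) = 3.03.
Conjugate-depth relation: y₂/y₁ = ½[√(1 + 8Fr₁²) − 1] = ½[√74.36 − 1] = 3.81.
y₂ = 3.81 × 0.681 = 2.60 m.
Head loss: ΔE = (y₂ − y₁)³/(4y₁y₂) = (2.60 − 0.681)³/(4×0.681×2.60) = 7.02/7.07 = 0.993 m.

ΔE = 0.993 m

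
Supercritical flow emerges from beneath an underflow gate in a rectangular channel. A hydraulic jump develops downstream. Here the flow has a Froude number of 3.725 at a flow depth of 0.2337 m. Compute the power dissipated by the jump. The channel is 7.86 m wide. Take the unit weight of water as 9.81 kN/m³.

P = 67.55 kW

Fr₁ = 3.725 (given).
From the momentum equation for a rectangular channel, y₂/y₁ = ½[√(1 + 8Fr₁²) − 1] = ½[√112.01 − 1] = 4.792.
y₂ = 4.792 × 0.2337 = 1.120 m.
V₁ = Fr₁·√(g·y₁) = 3.725×√(9.81×0.2337) = 5.640 m/s; q = V₁·y₁ = 1.318 m²/s. V₂ = q/y₂ = 1.318/1.120 = 1.177 m/s. E₁ = y₁ + V₁²/2g = 1.855 m; E₂ = y₂ + V₂²/2g = 1.190 m. ΔE = E₁ − E₂ = 0.6646 m.
Q = q·b = 1.318 × 7.86 = 10.36 m³/s. P = γ·Q·ΔE = 9.81 × 10.36 × 0.6646 = 67.55 kW.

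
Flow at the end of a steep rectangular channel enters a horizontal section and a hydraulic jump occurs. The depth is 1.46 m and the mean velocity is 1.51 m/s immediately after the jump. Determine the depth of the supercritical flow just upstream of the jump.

y₁ = 0.371 m

Fr₂ = V₂/√(g·y₂) = 1.51/√(9.81×1.46) = 0.399.
From the momentum equation (using Fr₂), y₁/y₂ = ½[√(1 + 8Fr₂²) − 1] = ½[√2.274 − 1] = 0.254.
y₁ = 0.254 × 1.46 = 0.371 m.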